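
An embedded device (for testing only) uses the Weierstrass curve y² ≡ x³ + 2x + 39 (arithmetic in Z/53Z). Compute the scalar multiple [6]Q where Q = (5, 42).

Repeated addition: build up to 6Q.
2Q: tangent at (5, 42): λ = (3·5² + 2)/(2·42) ≡ 24/31. 31⁻¹ ≡ 12 (mod 53) since 31·12 = 372 ≡ 1, so λ ≡ 24·12 ≡ 23.
  x = λ² - 5 - 5 = 529 - 10 ≡ 42; y = λ·(5 - 42) - 42 ≡ 8. → (42, 8)
3Q: (42, 8) + (5, 42). λ = (42 - 8)/(5 - 42) ≡ 34/16 mod 53. 16⁻¹ ≡ 10 (mod 53) since 16·10 = 160 ≡ 1, so λ ≡ 22.
  x = λ² - 42 - 5 = 484 - 47 ≡ 13; y = λ·(42 - 13) - 8 ≡ 47. → (13, 47)
4Q: (13, 47) + (5, 42). λ = (42 - 47)/(5 - 13) ≡ 48/45 mod 53. 45⁻¹ ≡ 33 (mod 53) since 45·33 = 1485 ≡ 1, so λ ≡ 47.
  x = λ² - 13 - 5 = 2209 - 18 ≡ 18; y = λ·(13 - 18) - 47 ≡ 36. → (18, 36)
5Q: (18, 36) + (5, 42). λ = (42 - 36)/(5 - 18) ≡ 6/40 mod 53. 40⁻¹ ≡ 4 (mod 53), so λ ≡ 24.
  x = λ² - 18 - 5 = 576 - 23 ≡ 23; y = λ·(18 - 23) - 36 ≡ 3. → (23, 3)
6Q: (23, 3) + (5, 42). λ = (42 - 3)/(5 - 23) ≡ 39/35 mod 53. 35⁻¹ ≡ 50 (mod 53), so λ ≡ 42.
  x = λ² - 23 - 5 = 1764 - 28 ≡ 40; y = λ·(23 - 40) - 3 ≡ 25. → (40, 25)

(40, 25)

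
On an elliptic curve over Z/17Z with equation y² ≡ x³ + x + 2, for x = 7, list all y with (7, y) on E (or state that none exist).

x³ + 1x + 2 = 352 ≡ 12 (mod 17).
12 is a non-residue mod 17; no y exists.

none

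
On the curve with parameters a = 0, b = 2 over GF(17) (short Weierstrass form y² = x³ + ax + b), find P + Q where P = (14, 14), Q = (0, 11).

(4, 10)

(14, 14) + (0, 11). λ = (11 - 14)/(0 - 14) ≡ 14/3 mod 17. 3⁻¹ ≡ 6 (mod 17), so λ ≡ 16.
  x = λ² - 14 - 0 = 256 - 14 ≡ 4; y = λ·(14 - 4) - 14 ≡ 10. → (4, 10)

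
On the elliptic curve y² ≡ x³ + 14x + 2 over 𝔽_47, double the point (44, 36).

tangent at (44, 36): λ = (3·44² + 14)/(2·36) ≡ 41/25. 25⁻¹ ≡ 32 (mod 47), so λ ≡ 41·32 ≡ 43.
  x = λ² - 44 - 44 = 1849 - 88 ≡ 22; y = λ·(44 - 22) - 36 ≡ 17. → (22, 17)

(22, 17)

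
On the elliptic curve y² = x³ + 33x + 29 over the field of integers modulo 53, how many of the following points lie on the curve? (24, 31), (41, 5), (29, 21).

(24, 31): 31² ≡ 7, rhs ≡ 17 → off.
(41, 5): 5² ≡ 25, rhs ≡ 25 → on.
(29, 21): 21² ≡ 17, rhs ≡ 41 → off.

1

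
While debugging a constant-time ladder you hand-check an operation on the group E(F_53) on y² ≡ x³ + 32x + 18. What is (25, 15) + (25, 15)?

(2, 39)

tangent at (25, 15): λ = (3·25² + 32)/(2·15) ≡ 52/30. 30⁻¹ ≡ 23 (mod 53), so λ ≡ 52·23 ≡ 30.
  x = λ² - 25 - 25 = 900 - 50 ≡ 2; y = λ·(25 - 2) - 15 ≡ 39. → (2, 39)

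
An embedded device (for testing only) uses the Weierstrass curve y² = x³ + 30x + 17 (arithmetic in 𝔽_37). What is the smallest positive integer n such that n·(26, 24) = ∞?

2P: tangent at (26, 24): λ = (3·26² + 30)/(2·24) ≡ 23/11. 11⁻¹ ≡ 27 (mod 37), so λ ≡ 23·27 ≡ 29.
  x = λ² - 26 - 26 = 841 - 52 ≡ 12; y = λ·(26 - 12) - 24 ≡ 12. → (12, 12)
3P: (12, 12) + (26, 24). λ = (24 - 12)/(26 - 12) ≡ 12/14 mod 37. 14⁻¹ ≡ 8 (mod 37), so λ ≡ 22.
  x = λ² - 12 - 26 = 484 - 38 ≡ 2; y = λ·(12 - 2) - 12 ≡ 23. → (2, 23)
4P: (2, 23) + (26, 24). λ = (24 - 23)/(26 - 2) ≡ 1/24 mod 37. 24⁻¹ ≡ 17 (mod 37), so λ ≡ 17.
  x = λ² - 2 - 26 = 289 - 28 ≡ 2; y = λ·(2 - 2) - 23 ≡ 14. → (2, 14)
5P: (2, 14) + (26, 24). λ = (24 - 14)/(26 - 2) ≡ 10/24 mod 37. 24⁻¹ ≡ 17 (mod 37), so λ ≡ 22.
  x = λ² - 2 - 26 = 484 - 28 ≡ 12; y = λ·(2 - 12) - 14 ≡ 25. → (12, 25)
6P: (12, 25) + (26, 24). λ = (24 - 25)/(26 - 12) ≡ 36/14 mod 37. 14⁻¹ ≡ 8 (mod 37), so λ ≡ 29.
  x = λ² - 12 - 26 = 841 - 38 ≡ 26; y = λ·(12 - 26) - 25 ≡ 13. → (26, 13)
7P: (26, 13) + (26, 24): same x and y₁ ≡ -y₂, so the sum is ∞.
7P = ∞, so the order is 7.

7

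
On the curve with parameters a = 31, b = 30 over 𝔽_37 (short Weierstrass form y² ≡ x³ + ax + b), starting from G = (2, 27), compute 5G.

Double-and-add on 5 = (101)₂. Start with G = (2, 27) for the leading 1-bit.
double: tangent at (2, 27): λ = (3·2² + 31)/(2·27) ≡ 6/17. 17⁻¹ ≡ 24 (mod 37), so λ ≡ 6·24 ≡ 33.
  x = λ² - 2 - 2 = 1089 - 4 ≡ 12; y = λ·(2 - 12) - 27 ≡ 13. → (12, 13)
double: tangent at (12, 13): λ = (3·12² + 31)/(2·13) ≡ 19/26. 26⁻¹ ≡ 10 (mod 37), so λ ≡ 19·10 ≡ 5.
  x = λ² - 12 - 12 = 25 - 24 ≡ 1; y = λ·(12 - 1) - 13 ≡ 5. → (1, 5)
add G: (1, 5) + (2, 27). λ = (27 - 5)/(2 - 1) ≡ 22/1 mod 37. 1⁻¹ ≡ 1 (mod 37) since 1·1 = 1 ≡ 1, so λ ≡ 22.
  x = λ² - 1 - 2 = 484 - 3 ≡ 0; y = λ·(1 - 0) - 5 ≡ 17. → (0, 17)

(0, 17)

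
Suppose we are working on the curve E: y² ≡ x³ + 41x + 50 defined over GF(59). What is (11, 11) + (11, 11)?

tangent at (11, 11): λ = (3·11² + 41)/(2·11) ≡ 50/22. 22⁻¹ ≡ 51 (mod 59), so λ ≡ 50·51 ≡ 13.
  x = λ² - 11 - 11 = 169 - 22 ≡ 29; y = λ·(11 - 29) - 11 ≡ 50. → (29, 50)

(29, 50)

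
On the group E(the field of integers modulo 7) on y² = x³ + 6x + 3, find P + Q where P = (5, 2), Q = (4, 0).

(5, 2) + (4, 0). λ = (0 - 2)/(4 - 5) ≡ 5/6 mod 7. 6⁻¹ ≡ 6 (mod 7), so λ ≡ 2.
  x = λ² - 5 - 4 = 4 - 9 ≡ 2; y = λ·(5 - 2) - 2 ≡ 4. → (2, 4)

(2, 4)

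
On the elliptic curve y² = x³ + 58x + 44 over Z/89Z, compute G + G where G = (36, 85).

(70, 87)

tangent at (36, 85): λ = (3·36² + 58)/(2·85) ≡ 30/81. 81⁻¹ ≡ 11 (mod 89) since 81·11 = 891 ≡ 1, so λ ≡ 30·11 ≡ 63.
  x = λ² - 36 - 36 = 3969 - 72 ≡ 70; y = λ·(36 - 70) - 85 ≡ 87. → (70, 87)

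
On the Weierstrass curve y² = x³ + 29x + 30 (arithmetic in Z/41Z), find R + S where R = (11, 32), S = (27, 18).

(11, 32) + (27, 18). λ = (18 - 32)/(27 - 11) ≡ 27/16 mod 41. 16⁻¹ ≡ 18 (mod 41), so λ ≡ 35.
  x = λ² - 11 - 27 = 1225 - 38 ≡ 39; y = λ·(11 - 39) - 32 ≡ 13. → (39, 13)

(39, 13)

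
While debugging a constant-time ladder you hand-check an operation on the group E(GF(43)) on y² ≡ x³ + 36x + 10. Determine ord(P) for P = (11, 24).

2P: tangent at (11, 24): λ = (3·11² + 36)/(2·24) ≡ 12/5. 5⁻¹ ≡ 26 (mod 43), so λ ≡ 12·26 ≡ 11.
  x = λ² - 11 - 11 = 121 - 22 ≡ 13; y = λ·(11 - 13) - 24 ≡ 40. → (13, 40)
3P: (13, 40) + (11, 24). λ = (24 - 40)/(11 - 13) ≡ 27/41 mod 43. 41⁻¹ ≡ 21 (mod 43) since 41·21 = 861 ≡ 1, so λ ≡ 8.
  x = λ² - 13 - 11 = 64 - 24 ≡ 40; y = λ·(13 - 40) - 40 ≡ 2. → (40, 2)
4P: (40, 2) + (11, 24). λ = (24 - 2)/(11 - 40) ≡ 22/14 mod 43. 14⁻¹ ≡ 40 (mod 43), so λ ≡ 20.
  x = λ² - 40 - 11 = 400 - 51 ≡ 5; y = λ·(40 - 5) - 2 ≡ 10. → (5, 10)
5P: (5, 10) + (11, 24). λ = (24 - 10)/(11 - 5) ≡ 14/6 mod 43. 6⁻¹ ≡ 36 (mod 43) since 6·36 = 216 ≡ 1, so λ ≡ 31.
  x = λ² - 5 - 11 = 961 - 16 ≡ 42; y = λ·(5 - 42) - 10 ≡ 4. → (42, 4)
6P: (42, 4) + (11, 24). λ = (24 - 4)/(11 - 42) ≡ 20/12 mod 43. 12⁻¹ ≡ 18 (mod 43), so λ ≡ 16.
  x = λ² - 42 - 11 = 256 - 53 ≡ 31; y = λ·(42 - 31) - 4 ≡ 0. → (31, 0)
7P: (31, 0) + (11, 24). λ = (24 - 0)/(11 - 31) ≡ 24/23 mod 43. 23⁻¹ ≡ 15 (mod 43), so λ ≡ 16.
  x = λ² - 31 - 11 = 256 - 42 ≡ 42; y = λ·(31 - 42) - 0 ≡ 39. → (42, 39)
8P: (42, 39) + (11, 24). λ = (24 - 39)/(11 - 42) ≡ 28/12 mod 43. 12⁻¹ ≡ 18 (mod 43) since 12·18 = 216 ≡ 1, so λ ≡ 31.
  x = λ² - 42 - 11 = 961 - 53 ≡ 5; y = λ·(42 - 5) - 39 ≡ 33. → (5, 33)
9P: (5, 33) + (11, 24). λ = (24 - 33)/(11 - 5) ≡ 34/6 mod 43. 6⁻¹ ≡ 36 (mod 43) since 6·36 = 216 ≡ 1, so λ ≡ 20.
  x = λ² - 5 - 11 = 400 - 16 ≡ 40; y = λ·(5 - 40) - 33 ≡ 41. → (40, 41)
10P: (40, 41) + (11, 24). λ = (24 - 41)/(11 - 40) ≡ 26/14 mod 43. 14⁻¹ ≡ 40 (mod 43), so λ ≡ 8.
  x = λ² - 40 - 11 = 64 - 51 ≡ 13; y = λ·(40 - 13) - 41 ≡ 3. → (13, 3)
11P: (13, 3) + (11, 24). λ = (24 - 3)/(11 - 13) ≡ 21/41 mod 43. 41⁻¹ ≡ 21 (mod 43) since 41·21 = 861 ≡ 1, so λ ≡ 11.
  x = λ² - 13 - 11 = 121 - 24 ≡ 11; y = λ·(13 - 11) - 3 ≡ 19. → (11, 19)
12P: (11, 19) + (11, 24): same x and y₁ ≡ -y₂, so the sum is 𝒪.
12P = 𝒪, so the order is 12.

12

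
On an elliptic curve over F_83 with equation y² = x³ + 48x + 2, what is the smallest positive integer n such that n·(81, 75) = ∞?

6

2P: tangent at (81, 75): λ = (3·81² + 48)/(2·75) ≡ 60/67. 67⁻¹ ≡ 57 (mod 83), so λ ≡ 60·57 ≡ 17.
  x = λ² - 81 - 81 = 289 - 162 ≡ 44; y = λ·(81 - 44) - 75 ≡ 56. → (44, 56)
3P: (44, 56) + (81, 75). λ = (75 - 56)/(81 - 44) ≡ 19/37 mod 83. 37⁻¹ ≡ 9 (mod 83), so λ ≡ 5.
  x = λ² - 44 - 81 = 25 - 125 ≡ 66; y = λ·(44 - 66) - 56 ≡ 0. → (66, 0)
4P: (66, 0) + (81, 75). λ = (75 - 0)/(81 - 66) ≡ 75/15 mod 83. 15⁻¹ ≡ 72 (mod 83) since 15·72 = 1080 ≡ 1, so λ ≡ 5.
  x = λ² - 66 - 81 = 25 - 147 ≡ 44; y = λ·(66 - 44) - 0 ≡ 27. → (44, 27)
5P: (44, 27) + (81, 75). λ = (75 - 27)/(81 - 44) ≡ 48/37 mod 83. 37⁻¹ ≡ 9 (mod 83), so λ ≡ 17.
  x = λ² - 44 - 81 = 289 - 125 ≡ 81; y = λ·(44 - 81) - 27 ≡ 8. → (81, 8)
6P: (81, 8) + (81, 75): same x and y₁ ≡ -y₂, so the sum is ∞.
6P = ∞, so the order is 6.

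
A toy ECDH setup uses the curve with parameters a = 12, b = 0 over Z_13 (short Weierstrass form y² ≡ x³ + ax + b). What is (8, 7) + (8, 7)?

(0, 0)

tangent at (8, 7): λ = (3·8² + 12)/(2·7) ≡ 9/1. 1⁻¹ ≡ 1 (mod 13), so λ ≡ 9·1 ≡ 9.
  x = λ² - 8 - 8 = 81 - 16 ≡ 0; y = λ·(8 - 0) - 7 ≡ 0. → (0, 0)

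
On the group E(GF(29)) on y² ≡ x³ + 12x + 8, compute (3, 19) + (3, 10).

The two points share x = 3 and their y-coordinates satisfy 19 + 10 ≡ 0 (mod 29), so they are inverses. Their sum is O.

O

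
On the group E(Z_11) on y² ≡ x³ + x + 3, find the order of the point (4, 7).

2P: tangent at (4, 7): λ = (3·4² + 1)/(2·7) ≡ 5/3. 3⁻¹ ≡ 4 (mod 11) since 3·4 = 12 ≡ 1, so λ ≡ 5·4 ≡ 9.
  x = λ² - 4 - 4 = 81 - 8 ≡ 7; y = λ·(4 - 7) - 7 ≡ 10. → (7, 10)
3P: (7, 10) + (4, 7). λ = (7 - 10)/(4 - 7) ≡ 8/8 mod 11. 8⁻¹ ≡ 7 (mod 11) since 8·7 = 56 ≡ 1, so λ ≡ 1.
  x = λ² - 7 - 4 = 1 - 11 ≡ 1; y = λ·(7 - 1) - 10 ≡ 7. → (1, 7)
4P: (1, 7) + (4, 7). λ = (7 - 7)/(4 - 1) ≡ 0/3 mod 11. 3⁻¹ ≡ 4 (mod 11) since 3·4 = 12 ≡ 1, so λ ≡ 0.
  x = λ² - 1 - 4 = 0 - 5 ≡ 6; y = λ·(1 - 6) - 7 ≡ 4. → (6, 4)
5P: (6, 4) + (4, 7). λ = (7 - 4)/(4 - 6) ≡ 3/9 mod 11. 9⁻¹ ≡ 5 (mod 11), so λ ≡ 4.
  x = λ² - 6 - 4 = 16 - 10 ≡ 6; y = λ·(6 - 6) - 4 ≡ 7. → (6, 7)
6P: (6, 7) + (4, 7). λ = (7 - 7)/(4 - 6) ≡ 0/9 mod 11. 9⁻¹ ≡ 5 (mod 11) since 9·5 = 45 ≡ 1, so λ ≡ 0.
  x = λ² - 6 - 4 = 0 - 10 ≡ 1; y = λ·(6 - 1) - 7 ≡ 4. → (1, 4)
7P: (1, 4) + (4, 7). λ = (7 - 4)/(4 - 1) ≡ 3/3 mod 11. 3⁻¹ ≡ 4 (mod 11), so λ ≡ 1.
  x = λ² - 1 - 4 = 1 - 5 ≡ 7; y = λ·(1 - 7) - 4 ≡ 1. → (7, 1)
8P: (7, 1) + (4, 7). λ = (7 - 1)/(4 - 7) ≡ 6/8 mod 11. 8⁻¹ ≡ 7 (mod 11), so λ ≡ 9.
  x = λ² - 7 - 4 = 81 - 11 ≡ 4; y = λ·(7 - 4) - 1 ≡ 4. → (4, 4)
9P: (4, 4) + (4, 7): same x and y₁ ≡ -y₂, so the sum is O.
9P = O, so the order is 9.

9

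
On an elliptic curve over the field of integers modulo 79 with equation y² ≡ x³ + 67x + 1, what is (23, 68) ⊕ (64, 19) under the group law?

(23, 68) + (64, 19). λ = (19 - 68)/(64 - 23) ≡ 30/41 mod 79. 41⁻¹ ≡ 27 (mod 79) since 41·27 = 1107 ≡ 1, so λ ≡ 20.
  x = λ² - 23 - 64 = 400 - 87 ≡ 76; y = λ·(23 - 76) - 68 ≡ 57. → (76, 57)

(76, 57)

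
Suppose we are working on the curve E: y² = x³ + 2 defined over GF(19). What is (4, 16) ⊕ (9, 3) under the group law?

(12, 1)

(4, 16) + (9, 3). λ = (3 - 16)/(9 - 4) ≡ 6/5 mod 19. 5⁻¹ ≡ 4 (mod 19), so λ ≡ 5.
  x = λ² - 4 - 9 = 25 - 13 ≡ 12; y = λ·(4 - 12) - 16 ≡ 1. → (12, 1)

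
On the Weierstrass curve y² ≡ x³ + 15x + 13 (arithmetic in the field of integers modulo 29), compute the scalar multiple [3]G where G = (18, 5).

(16, 12)

Repeated addition: build up to 3G.
2G: tangent at (18, 5): λ = (3·18² + 15)/(2·5) ≡ 1/10. 10⁻¹ ≡ 3 (mod 29), so λ ≡ 1·3 ≡ 3.
  x = λ² - 18 - 18 = 9 - 36 ≡ 2; y = λ·(18 - 2) - 5 ≡ 14. → (2, 14)
3G: (2, 14) + (18, 5). λ = (5 - 14)/(18 - 2) ≡ 20/16 mod 29. 16⁻¹ ≡ 20 (mod 29), so λ ≡ 23.
  x = λ² - 2 - 18 = 529 - 20 ≡ 16; y = λ·(2 - 16) - 14 ≡ 12. → (16, 12)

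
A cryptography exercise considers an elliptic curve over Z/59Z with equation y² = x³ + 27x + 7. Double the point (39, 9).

(47, 16)

tangent at (39, 9): λ = (3·39² + 27)/(2·9) ≡ 47/18. 18⁻¹ ≡ 23 (mod 59), so λ ≡ 47·23 ≡ 19.
  x = λ² - 39 - 39 = 361 - 78 ≡ 47; y = λ·(39 - 47) - 9 ≡ 16. → (47, 16)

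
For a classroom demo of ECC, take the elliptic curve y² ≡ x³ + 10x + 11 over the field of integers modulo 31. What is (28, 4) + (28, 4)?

tangent at (28, 4): λ = (3·28² + 10)/(2·4) ≡ 6/8. 8⁻¹ ≡ 4 (mod 31) since 8·4 = 32 ≡ 1, so λ ≡ 6·4 ≡ 24.
  x = λ² - 28 - 28 = 576 - 56 ≡ 24; y = λ·(28 - 24) - 4 ≡ 30. → (24, 30)

(24, 30)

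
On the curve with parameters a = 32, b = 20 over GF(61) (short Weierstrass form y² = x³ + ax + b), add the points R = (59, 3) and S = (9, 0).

(45, 32)

(59, 3) + (9, 0). λ = (0 - 3)/(9 - 59) ≡ 58/11 mod 61. 11⁻¹ ≡ 50 (mod 61), so λ ≡ 33.
  x = λ² - 59 - 9 = 1089 - 68 ≡ 45; y = λ·(59 - 45) - 3 ≡ 32. → (45, 32)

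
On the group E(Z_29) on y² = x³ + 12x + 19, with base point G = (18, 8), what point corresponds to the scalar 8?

(28, 8)

Repeated addition: build up to 8G.
2G: tangent at (18, 8): λ = (3·18² + 12)/(2·8) ≡ 27/16. 16⁻¹ ≡ 20 (mod 29), so λ ≡ 27·20 ≡ 18.
  x = λ² - 18 - 18 = 324 - 36 ≡ 27; y = λ·(18 - 27) - 8 ≡ 4. → (27, 4)
3G: (27, 4) + (18, 8). λ = (8 - 4)/(18 - 27) ≡ 4/20 mod 29. 20⁻¹ ≡ 16 (mod 29), so λ ≡ 6.
  x = λ² - 27 - 18 = 36 - 45 ≡ 20; y = λ·(27 - 20) - 4 ≡ 9. → (20, 9)
4G: (20, 9) + (18, 8). λ = (8 - 9)/(18 - 20) ≡ 28/27 mod 29. 27⁻¹ ≡ 14 (mod 29) since 27·14 = 378 ≡ 1, so λ ≡ 15.
  x = λ² - 20 - 18 = 225 - 38 ≡ 13; y = λ·(20 - 13) - 9 ≡ 9. → (13, 9)
5G: (13, 9) + (18, 8). λ = (8 - 9)/(18 - 13) ≡ 28/5 mod 29. 5⁻¹ ≡ 6 (mod 29) since 5·6 = 30 ≡ 1, so λ ≡ 23.
  x = λ² - 13 - 18 = 529 - 31 ≡ 5; y = λ·(13 - 5) - 9 ≡ 1. → (5, 1)
6G: (5, 1) + (18, 8). λ = (8 - 1)/(18 - 5) ≡ 7/13 mod 29. 13⁻¹ ≡ 9 (mod 29) since 13·9 = 117 ≡ 1, so λ ≡ 5.
  x = λ² - 5 - 18 = 25 - 23 ≡ 2; y = λ·(5 - 2) - 1 ≡ 14. → (2, 14)
7G: (2, 14) + (18, 8). λ = (8 - 14)/(18 - 2) ≡ 23/16 mod 29. 16⁻¹ ≡ 20 (mod 29), so λ ≡ 25.
  x = λ² - 2 - 18 = 625 - 20 ≡ 25; y = λ·(2 - 25) - 14 ≡ 20. → (25, 20)
8G: (25, 20) + (18, 8). λ = (8 - 20)/(18 - 25) ≡ 17/22 mod 29. 22⁻¹ ≡ 4 (mod 29), so λ ≡ 10.
  x = λ² - 25 - 18 = 100 - 43 ≡ 28; y = λ·(25 - 28) - 20 ≡ 8. → (28, 8)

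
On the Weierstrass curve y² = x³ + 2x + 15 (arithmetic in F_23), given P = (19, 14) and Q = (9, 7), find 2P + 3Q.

(15, 19)

First 2P:
Repeated addition: build up to 2P.
2P: tangent at (19, 14): λ = (3·19² + 2)/(2·14) ≡ 4/5. 5⁻¹ ≡ 14 (mod 23) since 5·14 = 70 ≡ 1, so λ ≡ 4·14 ≡ 10.
  x = λ² - 19 - 19 = 100 - 38 ≡ 16; y = λ·(19 - 16) - 14 ≡ 16. → (16, 16)
2P = (16, 16).
Next 3Q:
Repeated addition: build up to 3Q.
2Q: tangent at (9, 7): λ = (3·9² + 2)/(2·7) ≡ 15/14. 14⁻¹ ≡ 5 (mod 23) since 14·5 = 70 ≡ 1, so λ ≡ 15·5 ≡ 6.
  x = λ² - 9 - 9 = 36 - 18 ≡ 18; y = λ·(9 - 18) - 7 ≡ 8. → (18, 8)
3Q: (18, 8) + (9, 7). λ = (7 - 8)/(9 - 18) ≡ 22/14 mod 23. 14⁻¹ ≡ 5 (mod 23), so λ ≡ 18.
  x = λ² - 18 - 9 = 324 - 27 ≡ 21; y = λ·(18 - 21) - 8 ≡ 7. → (21, 7)
3Q = (21, 7).
Finally 2P + 3Q:
(16, 16) + (21, 7). λ = (7 - 16)/(21 - 16) ≡ 14/5 mod 23. 5⁻¹ ≡ 14 (mod 23), so λ ≡ 12.
  x = λ² - 16 - 21 = 144 - 37 ≡ 15; y = λ·(16 - 15) - 16 ≡ 19. → (15, 19)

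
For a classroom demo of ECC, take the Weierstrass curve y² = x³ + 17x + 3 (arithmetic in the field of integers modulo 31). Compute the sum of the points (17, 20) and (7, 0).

(11, 23)

(17, 20) + (7, 0). λ = (0 - 20)/(7 - 17) ≡ 11/21 mod 31. 21⁻¹ ≡ 3 (mod 31), so λ ≡ 2.
  x = λ² - 17 - 7 = 4 - 24 ≡ 11; y = λ·(17 - 11) - 20 ≡ 23. → (11, 23)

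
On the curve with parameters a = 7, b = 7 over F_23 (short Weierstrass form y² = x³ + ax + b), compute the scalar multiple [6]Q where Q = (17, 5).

Repeated addition: build up to 6Q.
2Q: tangent at (17, 5): λ = (3·17² + 7)/(2·5) ≡ 0/10. 10⁻¹ ≡ 7 (mod 23), so λ ≡ 0·7 ≡ 0.
  x = λ² - 17 - 17 = 0 - 34 ≡ 12; y = λ·(17 - 12) - 5 ≡ 18. → (12, 18)
3Q: (12, 18) + (17, 5). λ = (5 - 18)/(17 - 12) ≡ 10/5 mod 23. 5⁻¹ ≡ 14 (mod 23), so λ ≡ 2.
  x = λ² - 12 - 17 = 4 - 29 ≡ 21; y = λ·(12 - 21) - 18 ≡ 10. → (21, 10)
4Q: (21, 10) + (17, 5). λ = (5 - 10)/(17 - 21) ≡ 18/19 mod 23. 19⁻¹ ≡ 17 (mod 23) since 19·17 = 323 ≡ 1, so λ ≡ 7.
  x = λ² - 21 - 17 = 49 - 38 ≡ 11; y = λ·(21 - 11) - 10 ≡ 14. → (11, 14)
5Q: (11, 14) + (17, 5). λ = (5 - 14)/(17 - 11) ≡ 14/6 mod 23. 6⁻¹ ≡ 4 (mod 23) since 6·4 = 24 ≡ 1, so λ ≡ 10.
  x = λ² - 11 - 17 = 100 - 28 ≡ 3; y = λ·(11 - 3) - 14 ≡ 20. → (3, 20)
6Q: (3, 20) + (17, 5). λ = (5 - 20)/(17 - 3) ≡ 8/14 mod 23. 14⁻¹ ≡ 5 (mod 23), so λ ≡ 17.
  x = λ² - 3 - 17 = 289 - 20 ≡ 16; y = λ·(3 - 16) - 20 ≡ 12. → (16, 12)

(16, 12)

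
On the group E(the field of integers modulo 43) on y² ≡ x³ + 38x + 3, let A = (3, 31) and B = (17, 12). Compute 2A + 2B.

(35, 2)

First 2A:
Repeated addition: build up to 2A.
2A: tangent at (3, 31): λ = (3·3² + 38)/(2·31) ≡ 22/19. 19⁻¹ ≡ 34 (mod 43), so λ ≡ 22·34 ≡ 17.
  x = λ² - 3 - 3 = 289 - 6 ≡ 25; y = λ·(3 - 25) - 31 ≡ 25. → (25, 25)
2A = (25, 25).
Next 2B:
Repeated addition: build up to 2B.
2B: tangent at (17, 12): λ = (3·17² + 38)/(2·12) ≡ 2/24. 24⁻¹ ≡ 9 (mod 43) since 24·9 = 216 ≡ 1, so λ ≡ 2·9 ≡ 18.
  x = λ² - 17 - 17 = 324 - 34 ≡ 32; y = λ·(17 - 32) - 12 ≡ 19. → (32, 19)
2B = (32, 19).
Finally 2A + 2B:
(25, 25) + (32, 19). λ = (19 - 25)/(32 - 25) ≡ 37/7 mod 43. 7⁻¹ ≡ 37 (mod 43), so λ ≡ 36.
  x = λ² - 25 - 32 = 1296 - 57 ≡ 35; y = λ·(25 - 35) - 25 ≡ 2. → (35, 2)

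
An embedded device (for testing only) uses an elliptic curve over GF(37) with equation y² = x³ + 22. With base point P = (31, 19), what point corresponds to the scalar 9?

Repeated addition: build up to 9P.
2P: tangent at (31, 19): λ = (3·31² + 0)/(2·19) ≡ 34/1. 1⁻¹ ≡ 1 (mod 37) since 1·1 = 1 ≡ 1, so λ ≡ 34·1 ≡ 34.
  x = λ² - 31 - 31 = 1156 - 62 ≡ 21; y = λ·(31 - 21) - 19 ≡ 25. → (21, 25)
3P: (21, 25) + (31, 19). λ = (19 - 25)/(31 - 21) ≡ 31/10 mod 37. 10⁻¹ ≡ 26 (mod 37), so λ ≡ 29.
  x = λ² - 21 - 31 = 841 - 52 ≡ 12; y = λ·(21 - 12) - 25 ≡ 14. → (12, 14)
4P: (12, 14) + (31, 19). λ = (19 - 14)/(31 - 12) ≡ 5/19 mod 37. 19⁻¹ ≡ 2 (mod 37), so λ ≡ 10.
  x = λ² - 12 - 31 = 100 - 43 ≡ 20; y = λ·(12 - 20) - 14 ≡ 17. → (20, 17)
5P: (20, 17) + (31, 19). λ = (19 - 17)/(31 - 20) ≡ 2/11 mod 37. 11⁻¹ ≡ 27 (mod 37) since 11·27 = 297 ≡ 1, so λ ≡ 17.
  x = λ² - 20 - 31 = 289 - 51 ≡ 16; y = λ·(20 - 16) - 17 ≡ 14. → (16, 14)
6P: (16, 14) + (31, 19). λ = (19 - 14)/(31 - 16) ≡ 5/15 mod 37. 15⁻¹ ≡ 5 (mod 37), so λ ≡ 25.
  x = λ² - 16 - 31 = 625 - 47 ≡ 23; y = λ·(16 - 23) - 14 ≡ 33. → (23, 33)
7P: (23, 33) + (31, 19). λ = (19 - 33)/(31 - 23) ≡ 23/8 mod 37. 8⁻¹ ≡ 14 (mod 37) since 8·14 = 112 ≡ 1, so λ ≡ 26.
  x = λ² - 23 - 31 = 676 - 54 ≡ 30; y = λ·(23 - 30) - 33 ≡ 7. → (30, 7)
8P: (30, 7) + (31, 19). λ = (19 - 7)/(31 - 30) ≡ 12/1 mod 37. 1⁻¹ ≡ 1 (mod 37) since 1·1 = 1 ≡ 1, so λ ≡ 12.
  x = λ² - 30 - 31 = 144 - 61 ≡ 9; y = λ·(30 - 9) - 7 ≡ 23. → (9, 23)
9P: (9, 23) + (31, 19). λ = (19 - 23)/(31 - 9) ≡ 33/22 mod 37. 22⁻¹ ≡ 32 (mod 37), so λ ≡ 20.
  x = λ² - 9 - 31 = 400 - 40 ≡ 27; y = λ·(9 - 27) - 23 ≡ 24. → (27, 24)

(27, 24)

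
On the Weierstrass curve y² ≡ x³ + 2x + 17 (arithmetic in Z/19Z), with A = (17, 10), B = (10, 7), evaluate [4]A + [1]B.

First 4A:
Repeated addition: build up to 4A.
2A: tangent at (17, 10): λ = (3·17² + 2)/(2·10) ≡ 14/1. 1⁻¹ ≡ 1 (mod 19), so λ ≡ 14·1 ≡ 14.
  x = λ² - 17 - 17 = 196 - 34 ≡ 10; y = λ·(17 - 10) - 10 ≡ 12. → (10, 12)
3A: (10, 12) + (17, 10). λ = (10 - 12)/(17 - 10) ≡ 17/7 mod 19. 7⁻¹ ≡ 11 (mod 19) since 7·11 = 77 ≡ 1, so λ ≡ 16.
  x = λ² - 10 - 17 = 256 - 27 ≡ 1; y = λ·(10 - 1) - 12 ≡ 18. → (1, 18)
4A: (1, 18) + (17, 10). λ = (10 - 18)/(17 - 1) ≡ 11/16 mod 19. 16⁻¹ ≡ 6 (mod 19), so λ ≡ 9.
  x = λ² - 1 - 17 = 81 - 18 ≡ 6; y = λ·(1 - 6) - 18 ≡ 13. → (6, 13)
4A = (6, 13).
Finally 4A + B:
(6, 13) + (10, 7). λ = (7 - 13)/(10 - 6) ≡ 13/4 mod 19. 4⁻¹ ≡ 5 (mod 19), so λ ≡ 8.
  x = λ² - 6 - 10 = 64 - 16 ≡ 10; y = λ·(6 - 10) - 13 ≡ 12. → (10, 12)

(10, 12)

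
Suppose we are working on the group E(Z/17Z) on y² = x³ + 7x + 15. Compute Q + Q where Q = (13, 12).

tangent at (13, 12): λ = (3·13² + 7)/(2·12) ≡ 4/7. 7⁻¹ ≡ 5 (mod 17), so λ ≡ 4·5 ≡ 3.
  x = λ² - 13 - 13 = 9 - 26 ≡ 0; y = λ·(13 - 0) - 12 ≡ 10. → (0, 10)

(0, 10)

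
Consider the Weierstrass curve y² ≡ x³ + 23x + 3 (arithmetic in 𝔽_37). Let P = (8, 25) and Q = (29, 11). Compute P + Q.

(21, 33)

(8, 25) + (29, 11). λ = (11 - 25)/(29 - 8) ≡ 23/21 mod 37. 21⁻¹ ≡ 30 (mod 37) since 21·30 = 630 ≡ 1, so λ ≡ 24.
  x = λ² - 8 - 29 = 576 - 37 ≡ 21; y = λ·(8 - 21) - 25 ≡ 33. → (21, 33)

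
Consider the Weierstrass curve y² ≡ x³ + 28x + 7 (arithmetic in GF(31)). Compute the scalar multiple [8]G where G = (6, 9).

Double-and-add on 8 = (1000)₂. Start with G = (6, 9) for the leading 1-bit.
double: tangent at (6, 9): λ = (3·6² + 28)/(2·9) ≡ 12/18. 18⁻¹ ≡ 19 (mod 31), so λ ≡ 12·19 ≡ 11.
  x = λ² - 6 - 6 = 121 - 12 ≡ 16; y = λ·(6 - 16) - 9 ≡ 5. → (16, 5)
double: tangent at (16, 5): λ = (3·16² + 28)/(2·5) ≡ 21/10. 10⁻¹ ≡ 28 (mod 31), so λ ≡ 21·28 ≡ 30.
  x = λ² - 16 - 16 = 900 - 32 ≡ 0; y = λ·(16 - 0) - 5 ≡ 10. → (0, 10)
double: tangent at (0, 10): λ = (3·0² + 28)/(2·10) ≡ 28/20. 20⁻¹ ≡ 14 (mod 31) since 20·14 = 280 ≡ 1, so λ ≡ 28·14 ≡ 20.
  x = λ² - 0 - 0 = 400 - 0 ≡ 28; y = λ·(0 - 28) - 10 ≡ 19. → (28, 19)

(28, 19)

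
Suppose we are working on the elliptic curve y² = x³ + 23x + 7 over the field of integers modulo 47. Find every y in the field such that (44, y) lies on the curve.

none

x³ + 23x + 7 = 86203 ≡ 5 (mod 47).
5 is a non-residue mod 47; no y exists.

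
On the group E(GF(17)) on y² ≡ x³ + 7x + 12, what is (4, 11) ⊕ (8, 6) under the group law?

(4, 11) + (8, 6). λ = (6 - 11)/(8 - 4) ≡ 12/4 mod 17. 4⁻¹ ≡ 13 (mod 17), so λ ≡ 3.
  x = λ² - 4 - 8 = 9 - 12 ≡ 14; y = λ·(4 - 14) - 11 ≡ 10. → (14, 10)

(14, 10)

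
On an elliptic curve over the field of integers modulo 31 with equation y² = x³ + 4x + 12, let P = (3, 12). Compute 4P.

Double-and-add on 4 = (100)₂. Start with P = (3, 12) for the leading 1-bit.
double: tangent at (3, 12): λ = (3·3² + 4)/(2·12) ≡ 0/24. 24⁻¹ ≡ 22 (mod 31), so λ ≡ 0·22 ≡ 0.
  x = λ² - 3 - 3 = 0 - 6 ≡ 25; y = λ·(3 - 25) - 12 ≡ 19. → (25, 19)
double: tangent at (25, 19): λ = (3·25² + 4)/(2·19) ≡ 19/7. 7⁻¹ ≡ 9 (mod 31) since 7·9 = 63 ≡ 1, so λ ≡ 19·9 ≡ 16.
  x = λ² - 25 - 25 = 256 - 50 ≡ 20; y = λ·(25 - 20) - 19 ≡ 30. → (20, 30)

(20, 30)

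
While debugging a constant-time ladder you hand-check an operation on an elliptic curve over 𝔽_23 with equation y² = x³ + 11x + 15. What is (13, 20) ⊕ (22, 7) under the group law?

(4, 13)

(13, 20) + (22, 7). λ = (7 - 20)/(22 - 13) ≡ 10/9 mod 23. 9⁻¹ ≡ 18 (mod 23), so λ ≡ 19.
  x = λ² - 13 - 22 = 361 - 35 ≡ 4; y = λ·(13 - 4) - 20 ≡ 13. → (4, 13)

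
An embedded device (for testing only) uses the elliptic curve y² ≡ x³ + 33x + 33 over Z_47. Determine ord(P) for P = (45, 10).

2P: tangent at (45, 10): λ = (3·45² + 33)/(2·10) ≡ 45/20. 20⁻¹ ≡ 40 (mod 47) since 20·40 = 800 ≡ 1, so λ ≡ 45·40 ≡ 14.
  x = λ² - 45 - 45 = 196 - 90 ≡ 12; y = λ·(45 - 12) - 10 ≡ 29. → (12, 29)
3P: (12, 29) + (45, 10). λ = (10 - 29)/(45 - 12) ≡ 28/33 mod 47. 33⁻¹ ≡ 10 (mod 47) since 33·10 = 330 ≡ 1, so λ ≡ 45.
  x = λ² - 12 - 45 = 2025 - 57 ≡ 41; y = λ·(12 - 41) - 29 ≡ 29. → (41, 29)
4P: (41, 29) + (45, 10). λ = (10 - 29)/(45 - 41) ≡ 28/4 mod 47. 4⁻¹ ≡ 12 (mod 47), so λ ≡ 7.
  x = λ² - 41 - 45 = 49 - 86 ≡ 10; y = λ·(41 - 10) - 29 ≡ 0. → (10, 0)
5P: (10, 0) + (45, 10). λ = (10 - 0)/(45 - 10) ≡ 10/35 mod 47. 35⁻¹ ≡ 43 (mod 47), so λ ≡ 7.
  x = λ² - 10 - 45 = 49 - 55 ≡ 41; y = λ·(10 - 41) - 0 ≡ 18. → (41, 18)
6P: (41, 18) + (45, 10). λ = (10 - 18)/(45 - 41) ≡ 39/4 mod 47. 4⁻¹ ≡ 12 (mod 47) since 4·12 = 48 ≡ 1, so λ ≡ 45.
  x = λ² - 41 - 45 = 2025 - 86 ≡ 12; y = λ·(41 - 12) - 18 ≡ 18. → (12, 18)
7P: (12, 18) + (45, 10). λ = (10 - 18)/(45 - 12) ≡ 39/33 mod 47. 33⁻¹ ≡ 10 (mod 47) since 33·10 = 330 ≡ 1, so λ ≡ 14.
  x = λ² - 12 - 45 = 196 - 57 ≡ 45; y = λ·(12 - 45) - 18 ≡ 37. → (45, 37)
8P: (45, 37) + (45, 10): same x and y₁ ≡ -y₂, so the sum is the point at infinity.
8P = the point at infinity, so the order is 8.

8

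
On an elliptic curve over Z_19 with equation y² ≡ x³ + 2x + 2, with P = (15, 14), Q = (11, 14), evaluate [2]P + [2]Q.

(12, 14)

First 2P:
Repeated addition: build up to 2P.
2P: tangent at (15, 14): λ = (3·15² + 2)/(2·14) ≡ 12/9. 9⁻¹ ≡ 17 (mod 19) since 9·17 = 153 ≡ 1, so λ ≡ 12·17 ≡ 14.
  x = λ² - 15 - 15 = 196 - 30 ≡ 14; y = λ·(15 - 14) - 14 ≡ 0. → (14, 0)
2P = (14, 0).
Next 2Q:
Repeated addition: build up to 2Q.
2Q: tangent at (11, 14): λ = (3·11² + 2)/(2·14) ≡ 4/9. 9⁻¹ ≡ 17 (mod 19), so λ ≡ 4·17 ≡ 11.
  x = λ² - 11 - 11 = 121 - 22 ≡ 4; y = λ·(11 - 4) - 14 ≡ 6. → (4, 6)
2Q = (4, 6).
Finally 2P + 2Q:
(14, 0) + (4, 6). λ = (6 - 0)/(4 - 14) ≡ 6/9 mod 19. 9⁻¹ ≡ 17 (mod 19) since 9·17 = 153 ≡ 1, so λ ≡ 7.
  x = λ² - 14 - 4 = 49 - 18 ≡ 12; y = λ·(14 - 12) - 0 ≡ 14. → (12, 14)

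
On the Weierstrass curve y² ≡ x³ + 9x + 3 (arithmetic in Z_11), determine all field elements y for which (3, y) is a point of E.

none

x³ + 9x + 3 = 57 ≡ 2 (mod 11).
2 is a non-residue mod 11; no y exists.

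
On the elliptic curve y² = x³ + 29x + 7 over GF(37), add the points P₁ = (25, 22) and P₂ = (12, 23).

(25, 22) + (12, 23). λ = (23 - 22)/(12 - 25) ≡ 1/24 mod 37. 24⁻¹ ≡ 17 (mod 37) since 24·17 = 408 ≡ 1, so λ ≡ 17.
  x = λ² - 25 - 12 = 289 - 37 ≡ 30; y = λ·(25 - 30) - 22 ≡ 4. → (30, 4)

(30, 4)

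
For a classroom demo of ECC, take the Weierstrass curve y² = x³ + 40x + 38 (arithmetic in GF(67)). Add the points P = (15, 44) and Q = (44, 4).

(44, 63)

(15, 44) + (44, 4). λ = (4 - 44)/(44 - 15) ≡ 27/29 mod 67. 29⁻¹ ≡ 37 (mod 67) since 29·37 = 1073 ≡ 1, so λ ≡ 61.
  x = λ² - 15 - 44 = 3721 - 59 ≡ 44; y = λ·(15 - 44) - 44 ≡ 63. → (44, 63)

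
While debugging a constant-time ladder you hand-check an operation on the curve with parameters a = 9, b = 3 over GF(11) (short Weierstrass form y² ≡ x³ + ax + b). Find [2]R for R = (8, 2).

tangent at (8, 2): λ = (3·8² + 9)/(2·2) ≡ 3/4. 4⁻¹ ≡ 3 (mod 11), so λ ≡ 3·3 ≡ 9.
  x = λ² - 8 - 8 = 81 - 16 ≡ 10; y = λ·(8 - 10) - 2 ≡ 2. → (10, 2)

(10, 2)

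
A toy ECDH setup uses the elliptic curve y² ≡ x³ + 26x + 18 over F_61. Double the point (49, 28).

(60, 28)

tangent at (49, 28): λ = (3·49² + 26)/(2·28) ≡ 31/56. 56⁻¹ ≡ 12 (mod 61), so λ ≡ 31·12 ≡ 6.
  x = λ² - 49 - 49 = 36 - 98 ≡ 60; y = λ·(49 - 60) - 28 ≡ 28. → (60, 28)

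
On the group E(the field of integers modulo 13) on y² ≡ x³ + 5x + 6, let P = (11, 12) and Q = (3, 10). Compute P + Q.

(8, 5)

(11, 12) + (3, 10). λ = (10 - 12)/(3 - 11) ≡ 11/5 mod 13. 5⁻¹ ≡ 8 (mod 13), so λ ≡ 10.
  x = λ² - 11 - 3 = 100 - 14 ≡ 8; y = λ·(11 - 8) - 12 ≡ 5. → (8, 5)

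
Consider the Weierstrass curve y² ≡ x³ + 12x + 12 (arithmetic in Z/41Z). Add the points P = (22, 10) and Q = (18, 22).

(10, 36)

(22, 10) + (18, 22). λ = (22 - 10)/(18 - 22) ≡ 12/37 mod 41. 37⁻¹ ≡ 10 (mod 41) since 37·10 = 370 ≡ 1, so λ ≡ 38.
  x = λ² - 22 - 18 = 1444 - 40 ≡ 10; y = λ·(22 - 10) - 10 ≡ 36. → (10, 36)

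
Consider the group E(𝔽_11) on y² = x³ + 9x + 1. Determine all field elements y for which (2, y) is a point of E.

4, 7

x³ + 9x + 1 = 27 ≡ 5 (mod 11).
Square roots of 5 mod 11: 4 and 7 (since 4² = 16 ≡ 5).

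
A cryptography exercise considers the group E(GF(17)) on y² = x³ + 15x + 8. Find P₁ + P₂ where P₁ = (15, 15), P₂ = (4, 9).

(15, 15) + (4, 9). λ = (9 - 15)/(4 - 15) ≡ 11/6 mod 17. 6⁻¹ ≡ 3 (mod 17) since 6·3 = 18 ≡ 1, so λ ≡ 16.
  x = λ² - 15 - 4 = 256 - 19 ≡ 16; y = λ·(15 - 16) - 15 ≡ 3. → (16, 3)

(16, 3)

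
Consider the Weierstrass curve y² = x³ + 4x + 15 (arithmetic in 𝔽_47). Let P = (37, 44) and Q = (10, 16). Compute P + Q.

(37, 44) + (10, 16). λ = (16 - 44)/(10 - 37) ≡ 19/20 mod 47. 20⁻¹ ≡ 40 (mod 47) since 20·40 = 800 ≡ 1, so λ ≡ 8.
  x = λ² - 37 - 10 = 64 - 47 ≡ 17; y = λ·(37 - 17) - 44 ≡ 22. → (17, 22)

(17, 22)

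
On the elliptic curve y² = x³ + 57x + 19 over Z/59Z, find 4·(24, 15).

(12, 22)

Write Q = (24, 15).
Repeated addition: build up to 4Q.
2Q: tangent at (24, 15): λ = (3·24² + 57)/(2·15) ≡ 15/30. 30⁻¹ ≡ 2 (mod 59) since 30·2 = 60 ≡ 1, so λ ≡ 15·2 ≡ 30.
  x = λ² - 24 - 24 = 900 - 48 ≡ 26; y = λ·(24 - 26) - 15 ≡ 43. → (26, 43)
3Q: (26, 43) + (24, 15). λ = (15 - 43)/(24 - 26) ≡ 31/57 mod 59. 57⁻¹ ≡ 29 (mod 59) since 57·29 = 1653 ≡ 1, so λ ≡ 14.
  x = λ² - 26 - 24 = 196 - 50 ≡ 28; y = λ·(26 - 28) - 43 ≡ 47. → (28, 47)
4Q: (28, 47) + (24, 15). λ = (15 - 47)/(24 - 28) ≡ 27/55 mod 59. 55⁻¹ ≡ 44 (mod 59), so λ ≡ 8.
  x = λ² - 28 - 24 = 64 - 52 ≡ 12; y = λ·(28 - 12) - 47 ≡ 22. → (12, 22)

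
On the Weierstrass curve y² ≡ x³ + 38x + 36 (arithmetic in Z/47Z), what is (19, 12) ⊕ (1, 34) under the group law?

(19, 12) + (1, 34). λ = (34 - 12)/(1 - 19) ≡ 22/29 mod 47. 29⁻¹ ≡ 13 (mod 47), so λ ≡ 4.
  x = λ² - 19 - 1 = 16 - 20 ≡ 43; y = λ·(19 - 43) - 12 ≡ 33. → (43, 33)

(43, 33)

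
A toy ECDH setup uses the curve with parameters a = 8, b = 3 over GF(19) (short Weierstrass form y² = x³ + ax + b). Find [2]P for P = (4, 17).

(17, 13)

tangent at (4, 17): λ = (3·4² + 8)/(2·17) ≡ 18/15. 15⁻¹ ≡ 14 (mod 19) since 15·14 = 210 ≡ 1, so λ ≡ 18·14 ≡ 5.
  x = λ² - 4 - 4 = 25 - 8 ≡ 17; y = λ·(4 - 17) - 17 ≡ 13. → (17, 13)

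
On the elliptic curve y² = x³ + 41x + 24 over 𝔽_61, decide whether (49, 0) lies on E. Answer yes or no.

yes

y² = 0² ≡ 0; x³ + 41x + 24 = 119682 ≡ 0 (mod 61). 0 = 0.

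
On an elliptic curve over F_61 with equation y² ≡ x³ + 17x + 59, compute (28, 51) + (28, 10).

The two points share x = 28 and their y-coordinates satisfy 51 + 10 ≡ 0 (mod 61), so they are inverses. Their sum is O.

O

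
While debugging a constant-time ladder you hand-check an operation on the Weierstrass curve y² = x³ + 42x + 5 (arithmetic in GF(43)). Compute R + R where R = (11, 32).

tangent at (11, 32): λ = (3·11² + 42)/(2·32) ≡ 18/21. 21⁻¹ ≡ 41 (mod 43), so λ ≡ 18·41 ≡ 7.
  x = λ² - 11 - 11 = 49 - 22 ≡ 27; y = λ·(11 - 27) - 32 ≡ 28. → (27, 28)

(27, 28)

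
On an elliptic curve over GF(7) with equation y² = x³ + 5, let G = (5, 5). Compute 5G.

(6, 2)

Double-and-add on 5 = (101)₂. Start with G = (5, 5) for the leading 1-bit.
double: tangent at (5, 5): λ = (3·5² + 0)/(2·5) ≡ 5/3. 3⁻¹ ≡ 5 (mod 7), so λ ≡ 5·5 ≡ 4.
  x = λ² - 5 - 5 = 16 - 10 ≡ 6; y = λ·(5 - 6) - 5 ≡ 5. → (6, 5)
double: tangent at (6, 5): λ = (3·6² + 0)/(2·5) ≡ 3/3. 3⁻¹ ≡ 5 (mod 7), so λ ≡ 3·5 ≡ 1.
  x = λ² - 6 - 6 = 1 - 12 ≡ 3; y = λ·(6 - 3) - 5 ≡ 5. → (3, 5)
add G: (3, 5) + (5, 5). λ = (5 - 5)/(5 - 3) ≡ 0/2 mod 7. 2⁻¹ ≡ 4 (mod 7), so λ ≡ 0.
  x = λ² - 3 - 5 = 0 - 8 ≡ 6; y = λ·(3 - 6) - 5 ≡ 2. → (6, 2)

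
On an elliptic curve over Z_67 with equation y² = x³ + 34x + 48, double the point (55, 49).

(4, 39)

tangent at (55, 49): λ = (3·55² + 34)/(2·49) ≡ 64/31. 31⁻¹ ≡ 13 (mod 67), so λ ≡ 64·13 ≡ 28.
  x = λ² - 55 - 55 = 784 - 110 ≡ 4; y = λ·(55 - 4) - 49 ≡ 39. → (4, 39)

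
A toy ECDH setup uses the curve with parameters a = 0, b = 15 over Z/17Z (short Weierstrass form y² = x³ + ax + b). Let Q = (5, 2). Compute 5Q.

(3, 12)

Repeated addition: build up to 5Q.
2Q: tangent at (5, 2): λ = (3·5² + 0)/(2·2) ≡ 7/4. 4⁻¹ ≡ 13 (mod 17) since 4·13 = 52 ≡ 1, so λ ≡ 7·13 ≡ 6.
  x = λ² - 5 - 5 = 36 - 10 ≡ 9; y = λ·(5 - 9) - 2 ≡ 8. → (9, 8)
3Q: (9, 8) + (5, 2). λ = (2 - 8)/(5 - 9) ≡ 11/13 mod 17. 13⁻¹ ≡ 4 (mod 17), so λ ≡ 10.
  x = λ² - 9 - 5 = 100 - 14 ≡ 1; y = λ·(9 - 1) - 8 ≡ 4. → (1, 4)
4Q: (1, 4) + (5, 2). λ = (2 - 4)/(5 - 1) ≡ 15/4 mod 17. 4⁻¹ ≡ 13 (mod 17) since 4·13 = 52 ≡ 1, so λ ≡ 8.
  x = λ² - 1 - 5 = 64 - 6 ≡ 7; y = λ·(1 - 7) - 4 ≡ 16. → (7, 16)
5Q: (7, 16) + (5, 2). λ = (2 - 16)/(5 - 7) ≡ 3/15 mod 17. 15⁻¹ ≡ 8 (mod 17), so λ ≡ 7.
  x = λ² - 7 - 5 = 49 - 12 ≡ 3; y = λ·(7 - 3) - 16 ≡ 12. → (3, 12)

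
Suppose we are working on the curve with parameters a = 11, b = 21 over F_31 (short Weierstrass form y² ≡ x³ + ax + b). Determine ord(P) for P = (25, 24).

2P: tangent at (25, 24): λ = (3·25² + 11)/(2·24) ≡ 26/17. 17⁻¹ ≡ 11 (mod 31), so λ ≡ 26·11 ≡ 7.
  x = λ² - 25 - 25 = 49 - 50 ≡ 30; y = λ·(25 - 30) - 24 ≡ 3. → (30, 3)
3P: (30, 3) + (25, 24). λ = (24 - 3)/(25 - 30) ≡ 21/26 mod 31. 26⁻¹ ≡ 6 (mod 31) since 26·6 = 156 ≡ 1, so λ ≡ 2.
  x = λ² - 30 - 25 = 4 - 55 ≡ 11; y = λ·(30 - 11) - 3 ≡ 4. → (11, 4)
4P: (11, 4) + (25, 24). λ = (24 - 4)/(25 - 11) ≡ 20/14 mod 31. 14⁻¹ ≡ 20 (mod 31), so λ ≡ 28.
  x = λ² - 11 - 25 = 784 - 36 ≡ 4; y = λ·(11 - 4) - 4 ≡ 6. → (4, 6)
5P: (4, 6) + (25, 24). λ = (24 - 6)/(25 - 4) ≡ 18/21 mod 31. 21⁻¹ ≡ 3 (mod 31), so λ ≡ 23.
  x = λ² - 4 - 25 = 529 - 29 ≡ 4; y = λ·(4 - 4) - 6 ≡ 25. → (4, 25)
6P: (4, 25) + (25, 24). λ = (24 - 25)/(25 - 4) ≡ 30/21 mod 31. 21⁻¹ ≡ 3 (mod 31), so λ ≡ 28.
  x = λ² - 4 - 25 = 784 - 29 ≡ 11; y = λ·(4 - 11) - 25 ≡ 27. → (11, 27)
7P: (11, 27) + (25, 24). λ = (24 - 27)/(25 - 11) ≡ 28/14 mod 31. 14⁻¹ ≡ 20 (mod 31), so λ ≡ 2.
  x = λ² - 11 - 25 = 4 - 36 ≡ 30; y = λ·(11 - 30) - 27 ≡ 28. → (30, 28)
8P: (30, 28) + (25, 24). λ = (24 - 28)/(25 - 30) ≡ 27/26 mod 31. 26⁻¹ ≡ 6 (mod 31), so λ ≡ 7.
  x = λ² - 30 - 25 = 49 - 55 ≡ 25; y = λ·(30 - 25) - 28 ≡ 7. → (25, 7)
9P: (25, 7) + (25, 24): same x and y₁ ≡ -y₂, so the sum is O.
9P = O, so the order is 9.

9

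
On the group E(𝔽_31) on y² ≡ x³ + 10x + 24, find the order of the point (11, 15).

2P: tangent at (11, 15): λ = (3·11² + 10)/(2·15) ≡ 1/30. 30⁻¹ ≡ 30 (mod 31), so λ ≡ 1·30 ≡ 30.
  x = λ² - 11 - 11 = 900 - 22 ≡ 10; y = λ·(11 - 10) - 15 ≡ 15. → (10, 15)
3P: (10, 15) + (11, 15). λ = (15 - 15)/(11 - 10) ≡ 0/1 mod 31. 1⁻¹ ≡ 1 (mod 31), so λ ≡ 0.
  x = λ² - 10 - 11 = 0 - 21 ≡ 10; y = λ·(10 - 10) - 15 ≡ 16. → (10, 16)
4P: (10, 16) + (11, 15). λ = (15 - 16)/(11 - 10) ≡ 30/1 mod 31. 1⁻¹ ≡ 1 (mod 31), so λ ≡ 30.
  x = λ² - 10 - 11 = 900 - 21 ≡ 11; y = λ·(10 - 11) - 16 ≡ 16. → (11, 16)
5P: (11, 16) + (11, 15): same x and y₁ ≡ -y₂, so the sum is ∞.
5P = ∞, so the order is 5.

5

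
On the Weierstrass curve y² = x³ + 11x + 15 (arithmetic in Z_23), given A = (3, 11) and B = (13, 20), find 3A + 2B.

(1, 21)

First 3A:
Repeated addition: build up to 3A.
2A: tangent at (3, 11): λ = (3·3² + 11)/(2·11) ≡ 15/22. 22⁻¹ ≡ 22 (mod 23) since 22·22 = 484 ≡ 1, so λ ≡ 15·22 ≡ 8.
  x = λ² - 3 - 3 = 64 - 6 ≡ 12; y = λ·(3 - 12) - 11 ≡ 9. → (12, 9)
3A: (12, 9) + (3, 11). λ = (11 - 9)/(3 - 12) ≡ 2/14 mod 23. 14⁻¹ ≡ 5 (mod 23), so λ ≡ 10.
  x = λ² - 12 - 3 = 100 - 15 ≡ 16; y = λ·(12 - 16) - 9 ≡ 20. → (16, 20)
3A = (16, 20).
Next 2B:
Repeated addition: build up to 2B.
2B: tangent at (13, 20): λ = (3·13² + 11)/(2·20) ≡ 12/17. 17⁻¹ ≡ 19 (mod 23), so λ ≡ 12·19 ≡ 21.
  x = λ² - 13 - 13 = 441 - 26 ≡ 1; y = λ·(13 - 1) - 20 ≡ 2. → (1, 2)
2B = (1, 2).
Finally 3A + 2B:
(16, 20) + (1, 2). λ = (2 - 20)/(1 - 16) ≡ 5/8 mod 23. 8⁻¹ ≡ 3 (mod 23), so λ ≡ 15.
  x = λ² - 16 - 1 = 225 - 17 ≡ 1; y = λ·(16 - 1) - 20 ≡ 21. → (1, 21)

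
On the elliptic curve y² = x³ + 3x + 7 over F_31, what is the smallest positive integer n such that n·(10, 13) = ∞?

11

2P: tangent at (10, 13): λ = (3·10² + 3)/(2·13) ≡ 24/26. 26⁻¹ ≡ 6 (mod 31), so λ ≡ 24·6 ≡ 20.
  x = λ² - 10 - 10 = 400 - 20 ≡ 8; y = λ·(10 - 8) - 13 ≡ 27. → (8, 27)
3P: (8, 27) + (10, 13). λ = (13 - 27)/(10 - 8) ≡ 17/2 mod 31. 2⁻¹ ≡ 16 (mod 31), so λ ≡ 24.
  x = λ² - 8 - 10 = 576 - 18 ≡ 0; y = λ·(8 - 0) - 27 ≡ 10. → (0, 10)
4P: (0, 10) + (10, 13). λ = (13 - 10)/(10 - 0) ≡ 3/10 mod 31. 10⁻¹ ≡ 28 (mod 31), so λ ≡ 22.
  x = λ² - 0 - 10 = 484 - 10 ≡ 9; y = λ·(0 - 9) - 10 ≡ 9. → (9, 9)
5P: (9, 9) + (10, 13). λ = (13 - 9)/(10 - 9) ≡ 4/1 mod 31. 1⁻¹ ≡ 1 (mod 31) since 1·1 = 1 ≡ 1, so λ ≡ 4.
  x = λ² - 9 - 10 = 16 - 19 ≡ 28; y = λ·(9 - 28) - 9 ≡ 8. → (28, 8)
6P: (28, 8) + (10, 13). λ = (13 - 8)/(10 - 28) ≡ 5/13 mod 31. 13⁻¹ ≡ 12 (mod 31) since 13·12 = 156 ≡ 1, so λ ≡ 29.
  x = λ² - 28 - 10 = 841 - 38 ≡ 28; y = λ·(28 - 28) - 8 ≡ 23. → (28, 23)
7P: (28, 23) + (10, 13). λ = (13 - 23)/(10 - 28) ≡ 21/13 mod 31. 13⁻¹ ≡ 12 (mod 31), so λ ≡ 4.
  x = λ² - 28 - 10 = 16 - 38 ≡ 9; y = λ·(28 - 9) - 23 ≡ 22. → (9, 22)
8P: (9, 22) + (10, 13). λ = (13 - 22)/(10 - 9) ≡ 22/1 mod 31. 1⁻¹ ≡ 1 (mod 31) since 1·1 = 1 ≡ 1, so λ ≡ 22.
  x = λ² - 9 - 10 = 484 - 19 ≡ 0; y = λ·(9 - 0) - 22 ≡ 21. → (0, 21)
9P: (0, 21) + (10, 13). λ = (13 - 21)/(10 - 0) ≡ 23/10 mod 31. 10⁻¹ ≡ 28 (mod 31), so λ ≡ 24.
  x = λ² - 0 - 10 = 576 - 10 ≡ 8; y = λ·(0 - 8) - 21 ≡ 4. → (8, 4)
10P: (8, 4) + (10, 13). λ = (13 - 4)/(10 - 8) ≡ 9/2 mod 31. 2⁻¹ ≡ 16 (mod 31), so λ ≡ 20.
  x = λ² - 8 - 10 = 400 - 18 ≡ 10; y = λ·(8 - 10) - 4 ≡ 18. → (10, 18)
11P: (10, 18) + (10, 13): same x and y₁ ≡ -y₂, so the sum is ∞.
11P = ∞, so the order is 11.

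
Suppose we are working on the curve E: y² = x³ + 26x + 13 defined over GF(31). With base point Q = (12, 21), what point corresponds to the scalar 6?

(10, 23)

Repeated addition: build up to 6Q.
2Q: tangent at (12, 21): λ = (3·12² + 26)/(2·21) ≡ 24/11. 11⁻¹ ≡ 17 (mod 31) since 11·17 = 187 ≡ 1, so λ ≡ 24·17 ≡ 5.
  x = λ² - 12 - 12 = 25 - 24 ≡ 1; y = λ·(12 - 1) - 21 ≡ 3. → (1, 3)
3Q: (1, 3) + (12, 21). λ = (21 - 3)/(12 - 1) ≡ 18/11 mod 31. 11⁻¹ ≡ 17 (mod 31) since 11·17 = 187 ≡ 1, so λ ≡ 27.
  x = λ² - 1 - 12 = 729 - 13 ≡ 3; y = λ·(1 - 3) - 3 ≡ 5. → (3, 5)
4Q: (3, 5) + (12, 21). λ = (21 - 5)/(12 - 3) ≡ 16/9 mod 31. 9⁻¹ ≡ 7 (mod 31) since 9·7 = 63 ≡ 1, so λ ≡ 19.
  x = λ² - 3 - 12 = 361 - 15 ≡ 5; y = λ·(3 - 5) - 5 ≡ 19. → (5, 19)
5Q: (5, 19) + (12, 21). λ = (21 - 19)/(12 - 5) ≡ 2/7 mod 31. 7⁻¹ ≡ 9 (mod 31), so λ ≡ 18.
  x = λ² - 5 - 12 = 324 - 17 ≡ 28; y = λ·(5 - 28) - 19 ≡ 1. → (28, 1)
6Q: (28, 1) + (12, 21). λ = (21 - 1)/(12 - 28) ≡ 20/15 mod 31. 15⁻¹ ≡ 29 (mod 31), so λ ≡ 22.
  x = λ² - 28 - 12 = 484 - 40 ≡ 10; y = λ·(28 - 10) - 1 ≡ 23. → (10, 23)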